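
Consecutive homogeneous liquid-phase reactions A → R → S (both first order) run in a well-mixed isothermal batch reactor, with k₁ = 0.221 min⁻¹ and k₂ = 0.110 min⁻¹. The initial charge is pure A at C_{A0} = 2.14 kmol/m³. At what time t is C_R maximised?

Setting dC_R/dt = 0 gives t_opt = ln(k₂/k₁)/(k₂−k₁).
= ln(0.110/0.221)/(0.110−0.221) = ln(0.4977)/-0.1110 = -0.6977/-0.1110 = 6.29 min.

6.29 min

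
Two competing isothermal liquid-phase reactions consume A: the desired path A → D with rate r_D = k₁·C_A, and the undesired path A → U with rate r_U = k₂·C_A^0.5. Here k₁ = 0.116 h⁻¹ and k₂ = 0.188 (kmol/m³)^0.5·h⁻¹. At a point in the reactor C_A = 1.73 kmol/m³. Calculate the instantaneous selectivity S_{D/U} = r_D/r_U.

S_{D/U} = r_D/r_U = (k₁·C_A)/(k₂·C_A^0.5) = (k₁/k₂)·C_A^0.5.
= (0.116×1.730) / (0.188×1.730^0.5) = 0.2007/0.2473 = 0.812.
Since the desired path is higher order in A, keeping C_A high (PFR or concentrated feed) favours D.

0.812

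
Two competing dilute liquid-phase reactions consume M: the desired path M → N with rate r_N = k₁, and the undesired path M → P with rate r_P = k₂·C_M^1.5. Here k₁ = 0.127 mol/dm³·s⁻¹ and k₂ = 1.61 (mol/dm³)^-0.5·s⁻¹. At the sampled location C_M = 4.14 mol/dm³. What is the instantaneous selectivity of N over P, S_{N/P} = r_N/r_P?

S_{N/P} = r_N/r_P = (k₁)/(k₂·C_M^1.5) = (k₁/k₂)·C_M^-1.5.
= (0.127) / (1.61×4.140^1.5) = 0.1270/13.56 = 0.00936.
The undesired path is higher order in M, so low C_M (CSTR or dilute feed) favours N.

0.00936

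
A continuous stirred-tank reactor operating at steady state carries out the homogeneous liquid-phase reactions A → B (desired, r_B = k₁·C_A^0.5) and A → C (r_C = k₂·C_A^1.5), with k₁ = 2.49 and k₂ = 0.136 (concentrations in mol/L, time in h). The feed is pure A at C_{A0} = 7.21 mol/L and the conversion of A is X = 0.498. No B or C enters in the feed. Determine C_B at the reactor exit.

Exit C_A = C_{A0}(1−X) = 7.21×0.502 = 3.619 mol/L.
In a CSTR the entire volume is at exit conditions, so r_B = 2.49×3.619^0.5 = 4.737 and r_C = 0.136×3.619^1.5 = 0.9365.
Fraction of consumed A going to B: r_B/(r_B+r_C) = 0.8349.
C_B = 0.8349·C_{A0}·X = 0.8349×7.21×0.498 = 3.00 mol/L.

3.00 mol/L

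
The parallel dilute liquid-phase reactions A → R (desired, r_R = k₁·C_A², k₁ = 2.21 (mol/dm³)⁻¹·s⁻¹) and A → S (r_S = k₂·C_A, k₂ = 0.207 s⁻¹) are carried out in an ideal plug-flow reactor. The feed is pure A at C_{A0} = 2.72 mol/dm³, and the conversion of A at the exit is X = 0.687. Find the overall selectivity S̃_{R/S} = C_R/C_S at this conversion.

C_A = C_{A0}(1−X) = 0.8514 mol/dm³.
Along a PFR/batch, dC_S/dC_A = −r_S/(r_R+r_S) = −k₂/(k₂+k₁·C_A).
Integrating from C_{A0} to C_A: C_S = (0.207/2.21)·ln[(0.207+2.21·2.72)/(0.207+2.21·0.851)] = 0.09367·ln(6.218/2.089) = 0.1022 mol/dm³.
Then C_R = (C_{A0}−C_A) − C_S = 1.869 − 0.1022 = 1.766 mol/dm³.
S̃_{R/S} = C_R/C_S = 1.766/0.1022 = 17.3.

17.3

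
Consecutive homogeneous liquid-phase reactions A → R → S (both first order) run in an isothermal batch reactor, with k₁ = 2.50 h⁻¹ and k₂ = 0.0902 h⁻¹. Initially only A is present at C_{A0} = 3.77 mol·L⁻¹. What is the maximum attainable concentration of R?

3.33 mol·L⁻¹

Evaluating C_R at t_opt = ln(k₂/k₁)/(k₂−k₁) gives C_{R,max}/C_{A0} = (k₁/k₂)^[k₂/(k₂−k₁)].
= (2.50/0.0902)^(0.0902/(0.0902−2.50)) = (27.72)^(-0.03743) = 0.8831.
C_{R,max} = 0.8831×3.77 = 3.33 mol·L⁻¹.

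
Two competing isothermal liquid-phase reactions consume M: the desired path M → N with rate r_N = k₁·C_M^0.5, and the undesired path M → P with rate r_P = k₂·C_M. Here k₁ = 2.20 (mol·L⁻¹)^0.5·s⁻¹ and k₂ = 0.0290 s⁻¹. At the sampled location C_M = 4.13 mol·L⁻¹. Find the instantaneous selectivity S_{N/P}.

S_{N/P} = r_N/r_P = (k₁·C_M^0.5)/(k₂·C_M) = (k₁/k₂)·C_M^-0.5.
= (2.20×4.130^0.5) / (0.0290×4.130) = 4.471/0.1198 = 37.3.

37.3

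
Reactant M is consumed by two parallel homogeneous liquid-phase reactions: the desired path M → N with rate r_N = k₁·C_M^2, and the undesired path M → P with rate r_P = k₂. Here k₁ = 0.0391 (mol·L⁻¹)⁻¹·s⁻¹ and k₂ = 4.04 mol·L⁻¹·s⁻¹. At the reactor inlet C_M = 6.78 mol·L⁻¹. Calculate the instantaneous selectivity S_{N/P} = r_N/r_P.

S_{N/P} = r_N/r_P = (k₁·C_M^2)/(k₂) = (k₁/k₂)·C_M^2.
= (0.0391×6.780^2) / (4.04) = 1.797/4.040 = 0.445.

0.445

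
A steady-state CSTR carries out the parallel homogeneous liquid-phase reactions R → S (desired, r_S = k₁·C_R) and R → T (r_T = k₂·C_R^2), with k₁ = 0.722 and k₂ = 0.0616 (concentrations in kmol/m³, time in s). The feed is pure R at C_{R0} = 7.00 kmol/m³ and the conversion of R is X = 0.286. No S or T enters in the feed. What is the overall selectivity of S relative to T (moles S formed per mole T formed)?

2.35

Exit C_R = C_{R0}(1−X) = 7.00×0.714 = 4.998 kmol/m³.
A CSTR operates uniformly at the exit composition, giving r_S = 3.609 and r_T = 1.539 (each k·C_R^n at C_R = 4.998).
Overall selectivity = C_S/C_T = r_Sτ/(r_Tτ) = r_S/r_T = 2.35.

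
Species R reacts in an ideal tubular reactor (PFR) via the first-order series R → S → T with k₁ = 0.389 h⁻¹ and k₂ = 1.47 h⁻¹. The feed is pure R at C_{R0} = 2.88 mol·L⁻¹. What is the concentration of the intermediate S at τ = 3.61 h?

0.249 mol·L⁻¹

The intermediate concentration in a first-order A→B→C sequence is C_S = k₁C_{R0}(e^(−k₁τ) − e^(−k₂τ))/(k₂−k₁).
e^(−k₁τ) = e^(−0.389×3.61) = e^(−1.404) = 0.2455; e^(−k₂τ) = e^(−5.307) = 0.004958.
C_S = 0.389×2.88/(1.47−0.389) × (0.2455−0.004958) = 1.036×0.2406 = 0.2493 mol·L⁻¹.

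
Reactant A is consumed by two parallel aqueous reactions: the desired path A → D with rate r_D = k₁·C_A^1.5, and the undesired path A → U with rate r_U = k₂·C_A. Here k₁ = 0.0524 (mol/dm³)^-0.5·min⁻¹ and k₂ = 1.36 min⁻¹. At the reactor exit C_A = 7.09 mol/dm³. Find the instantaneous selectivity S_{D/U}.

0.103

S_{D/U} = r_D/r_U = (k₁·C_A^1.5)/(k₂·C_A) = (k₁/k₂)·C_A^0.5.
= (0.0524×7.090^1.5) / (1.36×7.090) = 0.9892/9.642 = 0.103.
Since the desired path is higher order in A, keeping C_A high (PFR or concentrated feed) favours D.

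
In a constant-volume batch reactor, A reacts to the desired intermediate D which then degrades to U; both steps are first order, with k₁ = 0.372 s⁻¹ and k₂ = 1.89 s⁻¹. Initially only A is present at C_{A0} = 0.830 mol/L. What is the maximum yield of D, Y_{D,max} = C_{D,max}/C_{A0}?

0.132

For a first-order series the maximum intermediate yield is C_{D,max}/C_{A0} = (k₁/k₂)^[k₂/(k₂−k₁)].
= (0.372/1.89)^(1.89/(1.89−0.372)) = (0.1968)^(1.245) = 0.1322.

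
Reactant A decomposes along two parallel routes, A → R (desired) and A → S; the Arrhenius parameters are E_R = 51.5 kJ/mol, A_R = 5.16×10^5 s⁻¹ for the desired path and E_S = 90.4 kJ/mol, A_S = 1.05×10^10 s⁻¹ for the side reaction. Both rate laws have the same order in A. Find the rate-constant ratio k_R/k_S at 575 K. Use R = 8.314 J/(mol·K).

Since both paths have the same order in A, the concentration cancels and S_{R/S} = k_R/k_S = (A_R/A_S)·exp[(E_S−E_R)/(RT)].
(E_S−E_R)/(RT) = (90.4−51.5)×10³/(8.314×575) = 38900/4781 = 8.137.
k_R/k_S = (5.16×10^5/1.05×10^10)·exp(8.137) = 4.914×10^-5 × 3419 = 0.168.

0.168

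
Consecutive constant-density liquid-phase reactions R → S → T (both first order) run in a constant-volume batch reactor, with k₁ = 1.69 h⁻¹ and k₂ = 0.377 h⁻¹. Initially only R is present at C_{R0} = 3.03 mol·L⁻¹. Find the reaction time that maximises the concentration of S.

The intermediate peaks when r₁ = r₂, i.e. k₁e^(−k₁t) = k₂e^(−k₂t), giving t_opt = ln(k₂/k₁)/(k₂−k₁).
= ln(0.377/1.69)/(0.377−1.69) = ln(0.2231)/-1.313 = -1.500/-1.313 = 1.14 h.

1.14 h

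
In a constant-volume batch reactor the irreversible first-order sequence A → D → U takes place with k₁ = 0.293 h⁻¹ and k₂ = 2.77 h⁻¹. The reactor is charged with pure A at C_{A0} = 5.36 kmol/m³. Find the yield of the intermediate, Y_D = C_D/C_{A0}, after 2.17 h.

0.0623

Solving the coupled first-order balances gives C_D(t) = [k₁/(k₂−k₁)]·C_{A0}·(e^(−k₁t) − e^(−k₂t)).
e^(−k₁t) = e^(−0.293×2.17) = e^(−0.6358) = 0.5295; e^(−k₂t) = e^(−6.011) = 0.002452.
C_D = 0.293×5.36/(2.77−0.293) × (0.5295−0.002452) = 0.6340×0.5271 = 0.3342 kmol/m³.
Y_D = C_D/C_{A0} = 0.3342/5.36 = 0.0623.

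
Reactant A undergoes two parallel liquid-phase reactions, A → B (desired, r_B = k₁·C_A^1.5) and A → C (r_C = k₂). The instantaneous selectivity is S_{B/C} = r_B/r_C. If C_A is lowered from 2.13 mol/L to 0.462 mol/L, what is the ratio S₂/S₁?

0.101

S_{B/C} = (k₁/k₂)·C_A^1.5, so S₂/S₁ = (C_{A,2}/C_{A,1})^1.5.
= (0.462/2.13)^1.5 = (0.2169)^1.5 = 0.101.
Selectivity toward B falls as C_A falls — high-concentration operation is favoured.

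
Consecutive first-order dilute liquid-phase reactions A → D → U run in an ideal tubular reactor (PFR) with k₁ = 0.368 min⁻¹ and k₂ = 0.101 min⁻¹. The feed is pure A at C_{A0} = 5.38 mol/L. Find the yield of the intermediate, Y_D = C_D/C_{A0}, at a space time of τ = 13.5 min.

Solving the coupled first-order balances gives C_D(τ) = [k₁/(k₂−k₁)]·C_{A0}·(e^(−k₁τ) − e^(−k₂τ)).
e^(−k₁τ) = e^(−0.368×13.5) = e^(−4.968) = 0.006957; e^(−k₂τ) = e^(−1.364) = 0.2558.
C_D = 0.368×5.38/(0.101−0.368) × (0.006957−0.2558) = (-7.415)×(-0.2488) = 1.845 mol/L.
Y_D = C_D/C_{A0} = 1.845/5.38 = 0.343.

0.343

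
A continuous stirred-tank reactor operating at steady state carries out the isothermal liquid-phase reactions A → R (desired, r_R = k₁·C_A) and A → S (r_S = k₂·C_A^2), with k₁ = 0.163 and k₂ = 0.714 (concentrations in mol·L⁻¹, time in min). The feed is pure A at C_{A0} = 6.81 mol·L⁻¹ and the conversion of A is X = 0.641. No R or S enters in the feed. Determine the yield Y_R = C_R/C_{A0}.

0.0547

Exit C_A = C_{A0}(1−X) = 6.81×0.359 = 2.445 mol·L⁻¹.
In a CSTR the entire volume is at exit conditions, so r_R = 0.163×2.445 = 0.3985 and r_S = 0.714×2.445^2 = 4.268.
Fraction of consumed A going to R: r_R/(r_R+r_S) = 0.08540.
C_R = 0.08540·C_{A0}·X = 0.08540×6.81×0.641 = 0.373 mol·L⁻¹; Y_R = C_R/C_{A0} = 0.0547.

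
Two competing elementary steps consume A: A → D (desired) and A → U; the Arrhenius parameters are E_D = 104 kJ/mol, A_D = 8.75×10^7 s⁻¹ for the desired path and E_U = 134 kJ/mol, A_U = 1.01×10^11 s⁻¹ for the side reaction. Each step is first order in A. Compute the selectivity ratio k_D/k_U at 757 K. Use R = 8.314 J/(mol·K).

0.102

k_D/k_U = (A_D/A_U)·exp[−(E_D−E_U)/(RT)] = (A_D/A_U)·exp[(E_U−E_D)/(RT)].
(E_U−E_D)/(RT) = (134−104)×10³/(8.314×757) = 30000/6294 = 4.767.
k_D/k_U = (8.75×10^7/1.01×10^11)·exp(4.767) = 8.663×10^-4 × 117.5 = 0.102.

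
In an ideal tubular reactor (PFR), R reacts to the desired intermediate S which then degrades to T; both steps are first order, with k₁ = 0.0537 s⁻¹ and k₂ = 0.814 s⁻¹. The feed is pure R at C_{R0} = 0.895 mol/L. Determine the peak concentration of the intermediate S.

0.0487 mol/L

Evaluating C_S at τ_opt = ln(k₂/k₁)/(k₂−k₁) gives C_{S,max}/C_{R0} = (k₁/k₂)^[k₂/(k₂−k₁)].
= (0.0537/0.814)^(0.814/(0.814−0.0537)) = (0.06597)^(1.071) = 0.05445.
C_{S,max} = 0.05445×0.895 = 0.0487 mol/L.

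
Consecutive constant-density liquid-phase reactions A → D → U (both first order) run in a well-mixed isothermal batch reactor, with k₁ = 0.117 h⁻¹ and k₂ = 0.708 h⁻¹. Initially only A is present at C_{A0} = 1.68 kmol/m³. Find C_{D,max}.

0.194 kmol/m³

At the optimum, C_{D,max}/C_{A0} = (k₁/k₂)^[k₂/(k₂−k₁)].
= (0.117/0.708)^(0.708/(0.708−0.117)) = (0.1653)^(1.198) = 0.1157.
C_{D,max} = 0.1157×1.68 = 0.194 kmol/m³.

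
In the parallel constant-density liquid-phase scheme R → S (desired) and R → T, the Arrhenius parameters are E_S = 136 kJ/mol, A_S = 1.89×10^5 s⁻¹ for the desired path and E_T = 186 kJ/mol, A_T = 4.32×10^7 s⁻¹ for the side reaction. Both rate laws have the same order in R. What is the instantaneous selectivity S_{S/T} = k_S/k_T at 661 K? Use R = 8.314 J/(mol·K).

Since both paths have the same order in R, the concentration cancels and S_{S/T} = k_S/k_T = (A_S/A_T)·exp[(E_T−E_S)/(RT)].
(E_T−E_S)/(RT) = (186−136)×10³/(8.314×661) = 50000/5496 = 9.098.
k_S/k_T = (1.89×10^5/4.32×10^7)·exp(9.098) = 0.004375 × 8940 = 39.1.
Since E_S < E_T, lowering the temperature improves selectivity toward S.

39.1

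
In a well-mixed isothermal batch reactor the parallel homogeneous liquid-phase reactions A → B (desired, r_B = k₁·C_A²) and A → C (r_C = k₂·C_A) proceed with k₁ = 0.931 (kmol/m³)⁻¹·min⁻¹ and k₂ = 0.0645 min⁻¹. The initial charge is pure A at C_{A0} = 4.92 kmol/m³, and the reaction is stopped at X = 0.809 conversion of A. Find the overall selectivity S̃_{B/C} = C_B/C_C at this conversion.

C_A = C_{A0}(1−X) = 0.9397 kmol/m³.
Along a PFR/batch, dC_C/dC_A = −r_C/(r_B+r_C) = −k₂/(k₂+k₁·C_A).
Integrating from C_{A0} to C_A: C_C = (0.0645/0.931)·ln[(0.0645+0.931·4.92)/(0.0645+0.931·0.940)] = 0.06928·ln(4.645/0.9394) = 0.1107 kmol/m³.
Then C_B = (C_{A0}−C_A) − C_C = 3.980 − 0.1107 = 3.870 kmol/m³.
S̃_{B/C} = C_B/C_C = 3.870/0.1107 = 34.9.

34.9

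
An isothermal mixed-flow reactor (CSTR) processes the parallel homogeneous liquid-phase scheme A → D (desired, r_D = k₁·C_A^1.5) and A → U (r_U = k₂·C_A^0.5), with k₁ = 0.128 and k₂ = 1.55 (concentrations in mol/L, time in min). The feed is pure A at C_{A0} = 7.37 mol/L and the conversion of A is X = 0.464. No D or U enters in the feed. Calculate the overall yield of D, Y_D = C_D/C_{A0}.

0.114

Exit C_A = C_{A0}(1−X) = 7.37×0.536 = 3.950 mol/L.
In a CSTR the entire volume is at exit conditions, so r_D = 0.128×3.950^1.5 = 1.005 and r_U = 1.55×3.950^0.5 = 3.081.
Fraction of consumed A going to D: r_D/(r_D+r_U) = 0.2460.
C_D = 0.2460·C_{A0}·X = 0.2460×7.37×0.464 = 0.841 mol/L; Y_D = C_D/C_{A0} = 0.114.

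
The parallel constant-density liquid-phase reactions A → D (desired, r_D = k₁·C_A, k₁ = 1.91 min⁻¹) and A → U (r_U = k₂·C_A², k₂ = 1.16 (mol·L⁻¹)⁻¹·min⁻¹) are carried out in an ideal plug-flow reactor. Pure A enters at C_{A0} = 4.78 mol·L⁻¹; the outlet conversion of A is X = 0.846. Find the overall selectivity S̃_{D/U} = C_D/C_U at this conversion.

0.678

C_A = C_{A0}(1−X) = 0.7361 mol·L⁻¹.
Along a PFR/batch, dC_D/dC_A = −r_D/(r_D+r_U) = −k₁/(k₁+k₂·C_A).
Integrating from C_{A0} to C_A: C_D = (1.91/1.16)·ln[(1.91+1.16·4.78)/(1.91+1.16·0.736)] = 1.647·ln(7.455/2.764) = 1.634 mol·L⁻¹.
C_U = (C_{A0}−C_A)−C_D = 2.410 mol·L⁻¹; S̃_{D/U} = 1.634/2.410 = 0.678.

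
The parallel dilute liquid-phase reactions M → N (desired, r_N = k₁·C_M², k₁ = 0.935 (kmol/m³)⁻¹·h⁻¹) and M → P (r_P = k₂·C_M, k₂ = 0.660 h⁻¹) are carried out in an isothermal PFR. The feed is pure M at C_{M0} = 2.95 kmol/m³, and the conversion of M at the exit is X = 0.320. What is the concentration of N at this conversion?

0.733 kmol/m³

C_M = C_{M0}(1−X) = 2.006 kmol/m³.
Along a PFR/batch, dC_P/dC_M = −r_P/(r_N+r_P) = −k₂/(k₂+k₁·C_M).
Integrating from C_{M0} to C_M: C_P = (0.660/0.935)·ln[(0.660+0.935·2.95)/(0.660+0.935·2.01)] = 0.7059·ln(3.418/2.536) = 0.2108 kmol/m³.
Then C_N = (C_{M0}−C_M) − C_P = 0.9440 − 0.2108 = 0.7332 kmol/m³.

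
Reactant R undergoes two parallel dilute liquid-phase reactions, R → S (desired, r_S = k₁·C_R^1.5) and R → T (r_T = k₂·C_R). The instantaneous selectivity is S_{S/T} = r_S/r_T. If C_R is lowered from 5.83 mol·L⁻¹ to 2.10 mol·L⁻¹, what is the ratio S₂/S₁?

0.600

S_{S/T} = (k₁/k₂)·C_R^0.5, so S₂/S₁ = (C_{R,2}/C_{R,1})^0.5.
= (2.10/5.83)^0.5 = (0.3602)^0.5 = 0.600.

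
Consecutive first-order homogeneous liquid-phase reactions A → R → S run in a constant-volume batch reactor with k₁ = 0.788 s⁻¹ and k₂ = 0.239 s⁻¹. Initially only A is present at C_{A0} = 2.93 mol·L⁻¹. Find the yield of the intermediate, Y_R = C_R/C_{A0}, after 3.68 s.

0.517

Solving the coupled first-order balances gives C_R(t) = [k₁/(k₂−k₁)]·C_{A0}·(e^(−k₁t) − e^(−k₂t)).
e^(−k₁t) = e^(−0.788×3.68) = e^(−2.900) = 0.05503; e^(−k₂t) = e^(−0.8795) = 0.4150.
C_R = 0.788×2.93/(0.239−0.788) × (0.05503−0.4150) = (-4.206)×(-0.3600) = 1.514 mol·L⁻¹.
Y_R = C_R/C_{A0} = 1.514/2.93 = 0.517.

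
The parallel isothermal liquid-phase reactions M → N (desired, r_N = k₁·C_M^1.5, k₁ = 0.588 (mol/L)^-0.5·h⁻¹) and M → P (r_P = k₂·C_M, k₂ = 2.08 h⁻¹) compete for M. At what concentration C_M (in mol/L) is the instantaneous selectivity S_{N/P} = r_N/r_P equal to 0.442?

S_{N/P} = (k₁/k₂)·C_M^0.5 ⇒ C_M = (S·k₂/k₁)^(2).
= (0.442×2.08/0.588)^(2) = (1.564)^(2) = 2.44 mol/L.

2.44 mol/L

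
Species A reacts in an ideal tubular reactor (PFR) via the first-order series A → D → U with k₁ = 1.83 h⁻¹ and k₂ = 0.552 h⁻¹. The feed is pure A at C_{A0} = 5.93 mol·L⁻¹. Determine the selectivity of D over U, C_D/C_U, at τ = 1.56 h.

1.25

The intermediate concentration in a first-order A→B→C sequence is C_D = k₁C_{A0}(e^(−k₁τ) − e^(−k₂τ))/(k₂−k₁).
e^(−k₁τ) = e^(−1.83×1.56) = e^(−2.855) = 0.05757; e^(−k₂τ) = e^(−0.8611) = 0.4227.
C_D = 1.83×5.93/(0.552−1.83) × (0.05757−0.4227) = (-8.491)×(-0.3651) = 3.100 mol·L⁻¹.
C_A = C_{A0}e^(−k₁τ) = 0.3414 mol·L⁻¹, so C_U = C_{A0}−C_A−C_D = 2.488 mol·L⁻¹; C_D/C_U = 1.25.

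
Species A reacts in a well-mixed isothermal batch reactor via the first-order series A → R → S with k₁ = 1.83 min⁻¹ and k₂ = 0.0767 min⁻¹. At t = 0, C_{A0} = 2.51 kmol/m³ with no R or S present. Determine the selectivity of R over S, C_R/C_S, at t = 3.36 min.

4.16

For first-order series with pure A initially, C_R(t) = k₁C_{A0}/(k₂−k₁)·(e^(−k₁t) − e^(−k₂t)).
e^(−k₁t) = e^(−1.83×3.36) = e^(−6.149) = 0.002136; e^(−k₂t) = e^(−0.2577) = 0.7728.
C_R = 1.83×2.51/(0.0767−1.83) × (0.002136−0.7728) = (-2.620)×(-0.7707) = 2.019 kmol/m³.
C_A = C_{A0}e^(−k₁t) = 0.005361 kmol/m³, so C_S = C_{A0}−C_A−C_R = 0.4856 kmol/m³; C_R/C_S = 4.16.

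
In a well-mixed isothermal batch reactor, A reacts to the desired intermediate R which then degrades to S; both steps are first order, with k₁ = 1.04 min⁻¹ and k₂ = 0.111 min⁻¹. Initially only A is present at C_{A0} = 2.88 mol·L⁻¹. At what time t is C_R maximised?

Setting dC_R/dt = 0 gives t_opt = ln(k₂/k₁)/(k₂−k₁).
= ln(0.111/1.04)/(0.111−1.04) = ln(0.1067)/-0.9290 = -2.237/-0.9290 = 2.41 min.

2.41 min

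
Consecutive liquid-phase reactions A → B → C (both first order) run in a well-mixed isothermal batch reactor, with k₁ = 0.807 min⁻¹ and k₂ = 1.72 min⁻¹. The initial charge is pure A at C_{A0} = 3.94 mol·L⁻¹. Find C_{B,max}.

Evaluating C_B at t_opt = ln(k₂/k₁)/(k₂−k₁) gives C_{B,max}/C_{A0} = (k₁/k₂)^[k₂/(k₂−k₁)].
= (0.807/1.72)^(1.72/(1.72−0.807)) = (0.4692)^(1.884) = 0.2404.
C_{B,max} = 0.2404×3.94 = 0.947 mol·L⁻¹.

0.947 mol·L⁻¹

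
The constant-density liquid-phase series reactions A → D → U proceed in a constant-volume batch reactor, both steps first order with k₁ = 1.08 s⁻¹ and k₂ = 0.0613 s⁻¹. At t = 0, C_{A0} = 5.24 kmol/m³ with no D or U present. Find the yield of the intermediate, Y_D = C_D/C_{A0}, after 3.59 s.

0.829

For first-order series with pure A initially, C_D(t) = k₁C_{A0}/(k₂−k₁)·(e^(−k₁t) − e^(−k₂t)).
e^(−k₁t) = e^(−1.08×3.59) = e^(−3.877) = 0.02071; e^(−k₂t) = e^(−0.2201) = 0.8025.
C_D = 1.08×5.24/(0.0613−1.08) × (0.02071−0.8025) = (-5.555)×(-0.7818) = 4.343 kmol/m³.
Y_D = C_D/C_{A0} = 4.343/5.24 = 0.829.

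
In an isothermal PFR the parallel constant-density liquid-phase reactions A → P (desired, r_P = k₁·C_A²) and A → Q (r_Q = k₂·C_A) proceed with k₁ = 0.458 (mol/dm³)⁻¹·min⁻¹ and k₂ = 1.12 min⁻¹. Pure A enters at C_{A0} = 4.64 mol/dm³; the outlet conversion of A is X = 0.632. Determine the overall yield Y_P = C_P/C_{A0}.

C_A = C_{A0}(1−X) = 1.708 mol/dm³.
Along a PFR/batch, dC_Q/dC_A = −r_Q/(r_P+r_Q) = −k₂/(k₂+k₁·C_A).
Integrating from C_{A0} to C_A: C_Q = (1.12/0.458)·ln[(1.12+0.458·4.64)/(1.12+0.458·1.71)] = 2.445·ln(3.245/1.902) = 1.306 mol/dm³.
Then C_P = (C_{A0}−C_A) − C_Q = 2.932 − 1.306 = 1.626 mol/dm³.
Y_P = C_P/C_{A0} = 1.626/4.64 = 0.350.

0.350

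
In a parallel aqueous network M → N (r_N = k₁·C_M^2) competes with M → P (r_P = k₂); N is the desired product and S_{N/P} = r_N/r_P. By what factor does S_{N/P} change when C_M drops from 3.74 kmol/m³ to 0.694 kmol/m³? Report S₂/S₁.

S_{N/P} = (k₁/k₂)·C_M^2, so S₂/S₁ = (C_{M,2}/C_{M,1})^2.
= (0.694/3.74)^2 = (0.1856)^2 = 0.0344.
Selectivity toward N falls as C_M falls — high-concentration operation is favoured.

0.0344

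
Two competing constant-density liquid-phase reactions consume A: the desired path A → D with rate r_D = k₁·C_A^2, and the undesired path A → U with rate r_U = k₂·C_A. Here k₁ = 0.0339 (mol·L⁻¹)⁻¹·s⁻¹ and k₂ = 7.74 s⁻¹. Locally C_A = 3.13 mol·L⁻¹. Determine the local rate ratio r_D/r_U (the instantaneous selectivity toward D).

S_{D/U} = r_D/r_U = (k₁·C_A^2)/(k₂·C_A) = (k₁/k₂)·C_A.
= (0.0339×3.130^2) / (7.74×3.130) = 0.3321/24.23 = 0.0137.

0.0137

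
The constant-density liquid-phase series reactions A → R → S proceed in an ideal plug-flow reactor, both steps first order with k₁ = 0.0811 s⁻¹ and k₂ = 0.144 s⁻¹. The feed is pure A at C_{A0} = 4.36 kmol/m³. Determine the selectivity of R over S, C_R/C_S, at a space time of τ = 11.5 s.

0.757

Solving the coupled first-order balances gives C_R(τ) = [k₁/(k₂−k₁)]·C_{A0}·(e^(−k₁τ) − e^(−k₂τ)).
e^(−k₁τ) = e^(−0.0811×11.5) = e^(−0.9327) = 0.3935; e^(−k₂τ) = e^(−1.656) = 0.1909.
C_R = 0.0811×4.36/(0.144−0.0811) × (0.3935−0.1909) = 5.622×0.2026 = 1.139 kmol/m³.
C_A = C_{A0}e^(−k₁τ) = 1.716 kmol/m³, so C_S = C_{A0}−C_A−C_R = 1.505 kmol/m³; C_R/C_S = 0.757.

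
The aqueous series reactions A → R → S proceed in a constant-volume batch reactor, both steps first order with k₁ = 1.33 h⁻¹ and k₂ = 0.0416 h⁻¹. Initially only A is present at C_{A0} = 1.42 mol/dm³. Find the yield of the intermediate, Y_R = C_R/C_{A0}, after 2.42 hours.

0.892

For first-order series with pure A initially, C_R(t) = k₁C_{A0}/(k₂−k₁)·(e^(−k₁t) − e^(−k₂t)).
e^(−k₁t) = e^(−1.33×2.42) = e^(−3.219) = 0.04001; e^(−k₂t) = e^(−0.1007) = 0.9042.
C_R = 1.33×1.42/(0.0416−1.33) × (0.04001−0.9042) = (-1.466)×(-0.8642) = 1.267 mol/dm³.
Y_R = C_R/C_{A0} = 1.267/1.42 = 0.892.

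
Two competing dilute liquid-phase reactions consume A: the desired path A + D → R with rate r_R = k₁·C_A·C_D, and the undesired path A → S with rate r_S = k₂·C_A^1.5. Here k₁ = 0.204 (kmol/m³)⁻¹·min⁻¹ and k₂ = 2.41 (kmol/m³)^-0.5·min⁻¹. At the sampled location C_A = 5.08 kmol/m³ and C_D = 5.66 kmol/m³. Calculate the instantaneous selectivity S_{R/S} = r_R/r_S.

S_{R/S} = r_R/r_S = (k₁·C_A·C_D)/(k₂·C_A^1.5) = (k₁/k₂)·C_A^-0.5·C_D.
= (0.204×5.080×5.660) / (2.41×5.080^1.5) = 5.866/27.59 = 0.213.

0.213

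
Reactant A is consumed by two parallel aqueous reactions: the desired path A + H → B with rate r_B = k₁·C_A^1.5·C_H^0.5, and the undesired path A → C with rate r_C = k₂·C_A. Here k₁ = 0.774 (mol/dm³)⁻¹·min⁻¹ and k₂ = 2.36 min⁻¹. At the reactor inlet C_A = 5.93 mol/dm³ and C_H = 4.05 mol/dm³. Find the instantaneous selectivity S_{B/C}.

S_{B/C} = r_B/r_C = (k₁·C_A^1.5·C_H^0.5)/(k₂·C_A) = (k₁/k₂)·C_A^0.5·C_H^0.5.
= (0.774×5.930^1.5×4.050^0.5) / (2.36×5.930) = 22.49/13.99 = 1.61.

1.61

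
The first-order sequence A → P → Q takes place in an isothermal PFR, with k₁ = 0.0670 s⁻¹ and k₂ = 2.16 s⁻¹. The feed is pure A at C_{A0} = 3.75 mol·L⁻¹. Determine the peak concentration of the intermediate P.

Evaluating C_P at τ_opt = ln(k₂/k₁)/(k₂−k₁) gives C_{P,max}/C_{A0} = (k₁/k₂)^[k₂/(k₂−k₁)].
= (0.0670/2.16)^(2.16/(2.16−0.0670)) = (0.03102)^(1.032) = 0.02775.
C_{P,max} = 0.02775×3.75 = 0.104 mol·L⁻¹.

0.104 mol·L⁻¹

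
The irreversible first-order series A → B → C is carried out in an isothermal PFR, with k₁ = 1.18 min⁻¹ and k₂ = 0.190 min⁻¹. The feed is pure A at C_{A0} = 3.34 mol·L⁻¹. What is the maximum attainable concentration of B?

At the optimum, C_{B,max}/C_{A0} = (k₁/k₂)^[k₂/(k₂−k₁)].
= (1.18/0.190)^(0.190/(0.190−1.18)) = (6.211)^(-0.1919) = 0.7043.
C_{B,max} = 0.7043×3.34 = 2.35 mol·L⁻¹.

2.35 mol·L⁻¹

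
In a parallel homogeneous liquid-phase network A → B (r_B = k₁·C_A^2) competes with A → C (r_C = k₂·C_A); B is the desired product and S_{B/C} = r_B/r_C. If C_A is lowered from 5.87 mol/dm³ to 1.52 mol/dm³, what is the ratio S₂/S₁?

S_{B/C} = (k₁/k₂)·C_A, so S₂/S₁ = (C_{A,2}/C_{A,1}).
= 1.52/5.87 = 0.259.
Selectivity toward B falls as C_A falls — high-concentration operation is favoured.

0.259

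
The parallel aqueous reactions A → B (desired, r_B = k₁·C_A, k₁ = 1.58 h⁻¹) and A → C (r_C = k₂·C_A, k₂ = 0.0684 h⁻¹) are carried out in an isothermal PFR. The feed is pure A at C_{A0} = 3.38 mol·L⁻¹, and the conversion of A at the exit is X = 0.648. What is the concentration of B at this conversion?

C_A = C_{A0}(1−X) = 1.190 mol·L⁻¹.
Both paths are first order in A, so the instantaneous fraction to B is constant: dC_B/d(−C_A) = k₁/(k₁+k₂) = 0.9585.
C_B = 0.9585·(C_{A0}−C_A) = 0.9585×2.190 = 2.10 mol·L⁻¹.

2.10 mol·L⁻¹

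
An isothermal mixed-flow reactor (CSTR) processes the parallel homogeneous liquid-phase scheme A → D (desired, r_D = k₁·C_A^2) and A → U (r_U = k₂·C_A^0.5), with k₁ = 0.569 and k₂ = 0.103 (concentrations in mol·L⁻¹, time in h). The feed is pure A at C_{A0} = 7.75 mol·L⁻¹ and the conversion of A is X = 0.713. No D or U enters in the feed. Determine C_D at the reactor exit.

5.24 mol·L⁻¹

Exit C_A = C_{A0}(1−X) = 7.75×0.287 = 2.224 mol·L⁻¹.
Rates in a CSTR are evaluated at the outlet concentration: r_D = 0.569×2.224^2 = 2.815, r_U = 0.103×2.224^0.5 = 0.1536.
Fraction of consumed A going to D: r_D/(r_D+r_U) = 0.9483.
C_D = 0.9483·C_{A0}·X = 0.9483×7.75×0.713 = 5.24 mol·L⁻¹.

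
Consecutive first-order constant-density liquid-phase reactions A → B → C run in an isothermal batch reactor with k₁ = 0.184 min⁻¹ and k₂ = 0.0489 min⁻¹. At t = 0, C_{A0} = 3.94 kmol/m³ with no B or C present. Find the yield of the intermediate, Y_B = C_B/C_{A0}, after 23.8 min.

0.408

The intermediate concentration in a first-order A→B→C sequence is C_B = k₁C_{A0}(e^(−k₁t) − e^(−k₂t))/(k₂−k₁).
e^(−k₁t) = e^(−0.184×23.8) = e^(−4.379) = 0.01254; e^(−k₂t) = e^(−1.164) = 0.3123.
C_B = 0.184×3.94/(0.0489−0.184) × (0.01254−0.3123) = (-5.366)×(-0.2998) = 1.609 kmol/m³.
Y_B = C_B/C_{A0} = 1.609/3.94 = 0.408.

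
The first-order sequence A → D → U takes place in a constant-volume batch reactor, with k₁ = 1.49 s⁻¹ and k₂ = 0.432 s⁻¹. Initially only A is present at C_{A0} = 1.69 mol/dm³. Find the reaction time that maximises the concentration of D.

For first-order series the maximum of C_D occurs at t_opt = ln(k₂/k₁)/(k₂−k₁).
= ln(0.432/1.49)/(0.432−1.49) = ln(0.2899)/-1.058 = -1.238/-1.058 = 1.17 s.

1.17 s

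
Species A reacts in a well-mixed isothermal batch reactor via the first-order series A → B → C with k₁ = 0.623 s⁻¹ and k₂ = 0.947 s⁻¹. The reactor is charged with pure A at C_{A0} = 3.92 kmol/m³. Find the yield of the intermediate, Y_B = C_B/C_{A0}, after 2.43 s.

Solving the coupled first-order balances gives C_B(t) = [k₁/(k₂−k₁)]·C_{A0}·(e^(−k₁t) − e^(−k₂t)).
e^(−k₁t) = e^(−0.623×2.43) = e^(−1.514) = 0.2201; e^(−k₂t) = e^(−2.301) = 0.1001.
C_B = 0.623×3.92/(0.947−0.623) × (0.2201−0.1001) = 7.538×0.1199 = 0.9039 kmol/m³.
Y_B = C_B/C_{A0} = 0.9039/3.92 = 0.231.

0.231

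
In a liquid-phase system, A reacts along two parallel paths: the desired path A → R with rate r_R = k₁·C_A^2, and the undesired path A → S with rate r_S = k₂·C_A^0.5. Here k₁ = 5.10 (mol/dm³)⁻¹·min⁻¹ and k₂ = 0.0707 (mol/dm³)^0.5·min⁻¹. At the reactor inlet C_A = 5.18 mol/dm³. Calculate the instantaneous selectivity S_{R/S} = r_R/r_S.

S_{R/S} = r_R/r_S = (k₁·C_A^2)/(k₂·C_A^0.5) = (k₁/k₂)·C_A^1.5.
= (5.10×5.180^2) / (0.0707×5.180^0.5) = 136.8/0.1609 = 850.

850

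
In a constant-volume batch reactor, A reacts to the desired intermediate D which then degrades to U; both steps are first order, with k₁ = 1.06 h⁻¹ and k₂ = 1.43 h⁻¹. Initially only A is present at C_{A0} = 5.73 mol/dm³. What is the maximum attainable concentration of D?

1.80 mol/dm³

At the optimum, C_{D,max}/C_{A0} = (k₁/k₂)^[k₂/(k₂−k₁)].
= (1.06/1.43)^(1.43/(1.43−1.06)) = (0.7413)^(3.865) = 0.3144.
C_{D,max} = 0.3144×5.73 = 1.80 mol/dm³.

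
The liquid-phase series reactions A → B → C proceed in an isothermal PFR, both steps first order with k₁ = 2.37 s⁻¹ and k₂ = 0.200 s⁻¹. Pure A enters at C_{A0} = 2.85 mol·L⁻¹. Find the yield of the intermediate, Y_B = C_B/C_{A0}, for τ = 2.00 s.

For first-order series with pure A initially, C_B(τ) = k₁C_{A0}/(k₂−k₁)·(e^(−k₁τ) − e^(−k₂τ)).
e^(−k₁τ) = e^(−2.37×2.00) = e^(−4.740) = 0.008739; e^(−k₂τ) = e^(−0.4000) = 0.6703.
C_B = 2.37×2.85/(0.200−2.37) × (0.008739−0.6703) = (-3.113)×(-0.6616) = 2.059 mol·L⁻¹.
Y_B = C_B/C_{A0} = 2.059/2.85 = 0.723.

0.723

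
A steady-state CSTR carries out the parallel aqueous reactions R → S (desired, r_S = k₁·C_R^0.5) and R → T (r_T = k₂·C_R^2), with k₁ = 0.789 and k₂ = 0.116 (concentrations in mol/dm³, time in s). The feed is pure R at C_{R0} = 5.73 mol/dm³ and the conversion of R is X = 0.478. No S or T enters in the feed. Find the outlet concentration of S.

Exit C_R = C_{R0}(1−X) = 5.73×0.522 = 2.991 mol/dm³.
Rates in a CSTR are evaluated at the outlet concentration: r_S = 0.789×2.991^0.5 = 1.365, r_T = 0.116×2.991^2 = 1.038.
Fraction of consumed R going to S: r_S/(r_S+r_T) = 0.5680.
C_S = 0.5680·C_{R0}·X = 0.5680×5.73×0.478 = 1.56 mol/dm³.

1.56 mol/dm³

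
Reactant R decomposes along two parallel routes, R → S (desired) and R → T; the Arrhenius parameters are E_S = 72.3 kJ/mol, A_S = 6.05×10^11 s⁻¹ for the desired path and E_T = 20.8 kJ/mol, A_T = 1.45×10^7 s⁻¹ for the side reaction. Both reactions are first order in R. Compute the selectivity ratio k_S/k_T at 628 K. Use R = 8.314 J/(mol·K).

2.17

k_S/k_T = (A_S/A_T)·exp[−(E_S−E_T)/(RT)] = (A_S/A_T)·exp[(E_T−E_S)/(RT)].
(E_T−E_S)/(RT) = (20.8−72.3)×10³/(8.314×628) = -51500/5221 = -9.864.
k_S/k_T = (6.05×10^11/1.45×10^7)·exp(-9.864) = 41724 × 5.203×10^-5 = 2.17.
Since E_S > E_T, raising the temperature improves selectivity toward S.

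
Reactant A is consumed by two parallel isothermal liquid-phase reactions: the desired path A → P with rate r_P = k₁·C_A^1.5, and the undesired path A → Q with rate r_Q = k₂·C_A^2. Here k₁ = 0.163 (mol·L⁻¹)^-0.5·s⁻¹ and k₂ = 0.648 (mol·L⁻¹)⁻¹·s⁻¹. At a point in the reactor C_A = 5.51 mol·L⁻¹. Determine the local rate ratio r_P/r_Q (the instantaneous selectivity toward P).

S_{P/Q} = r_P/r_Q = (k₁·C_A^1.5)/(k₂·C_A^2) = (k₁/k₂)·C_A^-0.5.
= (0.163×5.510^1.5) / (0.648×5.510^2) = 2.108/19.67 = 0.107.
The undesired path is higher order in A, so low C_A (CSTR or dilute feed) favours P.

0.107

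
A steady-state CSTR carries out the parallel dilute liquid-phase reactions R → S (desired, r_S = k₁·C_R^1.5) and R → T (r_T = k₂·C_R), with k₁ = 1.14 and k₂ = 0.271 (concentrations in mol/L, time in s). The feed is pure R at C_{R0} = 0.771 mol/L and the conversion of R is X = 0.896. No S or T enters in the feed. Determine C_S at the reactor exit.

0.376 mol/L

Exit C_R = C_{R0}(1−X) = 0.771×0.104 = 0.08018 mol/L.
In a CSTR the entire volume is at exit conditions, so r_S = 1.14×0.08018^1.5 = 0.02588 and r_T = 0.271×0.08018 = 0.02173.
Fraction of consumed R going to S: r_S/(r_S+r_T) = 0.5436.
C_S = 0.5436·C_{R0}·X = 0.5436×0.771×0.896 = 0.376 mol/L.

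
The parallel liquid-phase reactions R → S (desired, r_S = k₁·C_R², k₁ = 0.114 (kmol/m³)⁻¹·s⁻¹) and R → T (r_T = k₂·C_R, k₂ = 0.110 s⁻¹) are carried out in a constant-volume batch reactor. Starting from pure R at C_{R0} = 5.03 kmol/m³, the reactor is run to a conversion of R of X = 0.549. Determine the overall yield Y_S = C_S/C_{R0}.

C_R = C_{R0}(1−X) = 2.269 kmol/m³.
Along a PFR/batch, dC_T/dC_R = −r_T/(r_S+r_T) = −k₂/(k₂+k₁·C_R).
Integrating from C_{R0} to C_R: C_T = (0.110/0.114)·ln[(0.110+0.114·5.03)/(0.110+0.114·2.27)] = 0.9649·ln(0.6834/0.3686) = 0.5957 kmol/m³.
Then C_S = (C_{R0}−C_R) − C_T = 2.761 − 0.5957 = 2.166 kmol/m³.
Y_S = C_S/C_{R0} = 2.166/5.03 = 0.431.

0.431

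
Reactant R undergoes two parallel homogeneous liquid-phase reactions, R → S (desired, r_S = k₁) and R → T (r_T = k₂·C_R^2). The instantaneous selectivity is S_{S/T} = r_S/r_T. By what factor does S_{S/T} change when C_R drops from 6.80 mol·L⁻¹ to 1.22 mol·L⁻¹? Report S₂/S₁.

31.1

S_{S/T} = (k₁/k₂)·C_R^-2, so S₂/S₁ = (C_{R,2}/C_{R,1})^-2.
= (1.22/6.80)^(-2) = (0.1794)^(-2) = 31.1.
Selectivity toward S rises as C_R falls — low-concentration operation is favoured.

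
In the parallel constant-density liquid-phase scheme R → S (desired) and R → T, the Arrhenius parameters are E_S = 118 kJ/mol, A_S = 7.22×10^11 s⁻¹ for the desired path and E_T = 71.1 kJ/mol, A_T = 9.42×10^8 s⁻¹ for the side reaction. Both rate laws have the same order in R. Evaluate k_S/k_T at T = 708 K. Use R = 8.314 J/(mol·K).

0.266

With equal orders, S_{S/T} = k_S/k_T = (A_S/A_T)·exp[(E_T−E_S)/(RT)].
(E_T−E_S)/(RT) = (71.1−118)×10³/(8.314×708) = -46900/5886 = -7.968.
k_S/k_T = (7.22×10^11/9.42×10^8)·exp(-7.968) = 766.5 × 3.465×10^-4 = 0.266.
Since E_S > E_T, raising the temperature improves selectivity toward S.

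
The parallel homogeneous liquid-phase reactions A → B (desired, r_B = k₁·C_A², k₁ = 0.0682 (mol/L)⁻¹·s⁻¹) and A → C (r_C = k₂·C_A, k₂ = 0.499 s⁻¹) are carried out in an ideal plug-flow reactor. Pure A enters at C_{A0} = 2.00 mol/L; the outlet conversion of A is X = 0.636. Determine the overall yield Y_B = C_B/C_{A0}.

0.0990

C_A = C_{A0}(1−X) = 0.7280 mol/L.
Along a PFR/batch, dC_C/dC_A = −r_C/(r_B+r_C) = −k₂/(k₂+k₁·C_A).
Integrating from C_{A0} to C_A: C_C = (0.499/0.0682)·ln[(0.499+0.0682·2.00)/(0.499+0.0682·0.728)] = 7.317·ln(0.6354/0.5486) = 1.074 mol/L.
Then C_B = (C_{A0}−C_A) − C_C = 1.272 − 1.074 = 0.1979 mol/L.
Y_B = C_B/C_{A0} = 0.1979/2.00 = 0.0990.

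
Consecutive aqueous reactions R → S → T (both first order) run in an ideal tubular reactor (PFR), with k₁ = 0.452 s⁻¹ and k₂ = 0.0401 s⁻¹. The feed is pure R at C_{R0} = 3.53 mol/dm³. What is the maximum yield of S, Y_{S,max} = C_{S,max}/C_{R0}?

At the optimum, C_{S,max}/C_{R0} = (k₁/k₂)^[k₂/(k₂−k₁)].
= (0.452/0.0401)^(0.0401/(0.0401−0.452)) = (11.27)^(-0.09735) = 0.7899.

0.790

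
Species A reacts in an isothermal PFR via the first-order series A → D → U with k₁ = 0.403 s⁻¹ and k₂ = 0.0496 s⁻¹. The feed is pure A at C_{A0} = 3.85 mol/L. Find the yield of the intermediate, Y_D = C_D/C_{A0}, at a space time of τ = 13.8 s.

0.571

The intermediate concentration in a first-order A→B→C sequence is C_D = k₁C_{A0}(e^(−k₁τ) − e^(−k₂τ))/(k₂−k₁).
e^(−k₁τ) = e^(−0.403×13.8) = e^(−5.561) = 0.003843; e^(−k₂τ) = e^(−0.6845) = 0.5044.
C_D = 0.403×3.85/(0.0496−0.403) × (0.003843−0.5044) = (-4.390)×(-0.5005) = 2.197 mol/L.
Y_D = C_D/C_{A0} = 2.197/3.85 = 0.571.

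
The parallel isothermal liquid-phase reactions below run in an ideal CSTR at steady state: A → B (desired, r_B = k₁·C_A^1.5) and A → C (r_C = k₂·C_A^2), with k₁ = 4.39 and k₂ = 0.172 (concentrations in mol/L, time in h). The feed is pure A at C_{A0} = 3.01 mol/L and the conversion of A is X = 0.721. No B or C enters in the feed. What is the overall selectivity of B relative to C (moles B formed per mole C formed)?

Exit C_A = C_{A0}(1−X) = 3.01×0.279 = 0.8398 mol/L.
Rates in a CSTR are evaluated at the outlet concentration: r_B = 4.39×0.8398^1.5 = 3.378, r_C = 0.172×0.8398^2 = 0.1213.
Overall selectivity = C_B/C_C = r_Bτ/(r_Cτ) = r_B/r_C = 27.9.

27.9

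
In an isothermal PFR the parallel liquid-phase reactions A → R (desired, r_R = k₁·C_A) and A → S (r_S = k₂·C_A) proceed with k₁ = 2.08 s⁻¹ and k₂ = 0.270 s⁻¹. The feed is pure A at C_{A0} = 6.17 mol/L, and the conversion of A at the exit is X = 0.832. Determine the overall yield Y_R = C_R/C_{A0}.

C_A = C_{A0}(1−X) = 1.037 mol/L.
Both paths are first order in A, so the instantaneous fraction to R is constant: dC_R/d(−C_A) = k₁/(k₁+k₂) = 0.8851.
C_R = 0.8851·(C_{A0}−C_A) = 0.8851×5.133 = 4.54 mol/L.
Y_R = C_R/C_{A0} = 4.544/6.17 = 0.736.

0.736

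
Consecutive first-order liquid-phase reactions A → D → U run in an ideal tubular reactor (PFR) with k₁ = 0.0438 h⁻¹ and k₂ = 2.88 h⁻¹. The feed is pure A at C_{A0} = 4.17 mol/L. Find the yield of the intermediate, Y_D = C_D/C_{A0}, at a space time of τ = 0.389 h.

The intermediate concentration in a first-order A→B→C sequence is C_D = k₁C_{A0}(e^(−k₁τ) − e^(−k₂τ))/(k₂−k₁).
e^(−k₁τ) = e^(−0.0438×0.389) = e^(−0.01704) = 0.9831; e^(−k₂τ) = e^(−1.120) = 0.3262.
C_D = 0.0438×4.17/(2.88−0.0438) × (0.9831−0.3262) = 0.06440×0.6569 = 0.04231 mol/L.
Y_D = C_D/C_{A0} = 0.04231/4.17 = 0.0101.

0.0101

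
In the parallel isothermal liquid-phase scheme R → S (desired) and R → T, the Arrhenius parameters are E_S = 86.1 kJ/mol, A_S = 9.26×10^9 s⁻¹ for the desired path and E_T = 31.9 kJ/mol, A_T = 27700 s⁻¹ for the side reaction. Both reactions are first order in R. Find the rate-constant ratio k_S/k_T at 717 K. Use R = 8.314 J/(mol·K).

Since both paths have the same order in R, the concentration cancels and S_{S/T} = k_S/k_T = (A_S/A_T)·exp[(E_T−E_S)/(RT)].
(E_T−E_S)/(RT) = (31.9−86.1)×10³/(8.314×717) = -54200/5961 = -9.092.
k_S/k_T = (9.26×10^9/27700)·exp(-9.092) = 3.343×10^5 × 1.125×10^-4 = 37.6.

37.6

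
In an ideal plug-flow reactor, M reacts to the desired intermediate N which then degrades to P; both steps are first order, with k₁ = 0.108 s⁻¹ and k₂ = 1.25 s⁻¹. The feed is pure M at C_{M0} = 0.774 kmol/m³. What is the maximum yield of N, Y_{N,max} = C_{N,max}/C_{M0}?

0.0685

For a first-order series the maximum intermediate yield is C_{N,max}/C_{M0} = (k₁/k₂)^[k₂/(k₂−k₁)].
= (0.108/1.25)^(1.25/(1.25−0.108)) = (0.08640)^(1.095) = 0.06854.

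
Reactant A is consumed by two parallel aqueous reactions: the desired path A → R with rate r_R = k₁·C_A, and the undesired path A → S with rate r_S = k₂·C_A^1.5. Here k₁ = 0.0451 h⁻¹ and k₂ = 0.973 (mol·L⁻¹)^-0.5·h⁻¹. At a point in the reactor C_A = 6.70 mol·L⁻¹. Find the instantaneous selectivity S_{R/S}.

0.0179

S_{R/S} = r_R/r_S = (k₁·C_A)/(k₂·C_A^1.5) = (k₁/k₂)·C_A^-0.5.
= (0.0451×6.700) / (0.973×6.700^1.5) = 0.3022/16.87 = 0.0179.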